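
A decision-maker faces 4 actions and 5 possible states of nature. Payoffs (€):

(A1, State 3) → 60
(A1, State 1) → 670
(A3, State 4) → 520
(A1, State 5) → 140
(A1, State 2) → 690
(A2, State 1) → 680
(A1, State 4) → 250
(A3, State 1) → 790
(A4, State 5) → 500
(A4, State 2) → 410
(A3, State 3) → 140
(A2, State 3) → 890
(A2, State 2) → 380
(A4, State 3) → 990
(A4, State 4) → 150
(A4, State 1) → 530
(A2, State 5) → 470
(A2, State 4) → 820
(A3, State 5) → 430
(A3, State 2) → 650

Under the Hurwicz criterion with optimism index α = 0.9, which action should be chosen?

A1: 0.9·690 + 0.1·60 = 627
A2: 0.9·890 + 0.1·380 = 839
A3: 0.9·790 + 0.1·140 = 725
A4: 0.9·990 + 0.1·150 = 906
Highest Hurwicz score = 906 → A4.

A4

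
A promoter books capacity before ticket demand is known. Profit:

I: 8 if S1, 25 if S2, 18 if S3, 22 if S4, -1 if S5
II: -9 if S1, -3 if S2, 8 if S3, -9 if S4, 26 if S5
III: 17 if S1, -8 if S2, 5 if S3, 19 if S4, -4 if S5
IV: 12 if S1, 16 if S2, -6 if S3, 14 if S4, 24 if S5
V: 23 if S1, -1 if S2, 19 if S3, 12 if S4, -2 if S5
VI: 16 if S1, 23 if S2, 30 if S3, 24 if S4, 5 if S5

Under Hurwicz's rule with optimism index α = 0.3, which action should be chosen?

VI

I: 0.3·25 + 0.7·(-1) = 6.8
II: 0.3·26 + 0.7·(-9) = 1.5
III: 0.3·19 + 0.7·(-8) = 0.1
IV: 0.3·24 + 0.7·(-6) = 3
V: 0.3·23 + 0.7·(-2) = 5.5
VI: 0.3·30 + 0.7·5 = 12.5
Highest Hurwicz score = 12.5 → VI.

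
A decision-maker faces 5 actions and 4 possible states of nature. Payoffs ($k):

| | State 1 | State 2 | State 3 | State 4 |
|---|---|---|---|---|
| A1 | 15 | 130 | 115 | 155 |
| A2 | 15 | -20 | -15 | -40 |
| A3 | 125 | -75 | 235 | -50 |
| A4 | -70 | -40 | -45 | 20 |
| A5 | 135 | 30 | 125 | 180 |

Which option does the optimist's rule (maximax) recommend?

A3

Row maxima: A1=155, A2=15, A3=235, A4=20, A5=180
Best best-case = 235 → A3.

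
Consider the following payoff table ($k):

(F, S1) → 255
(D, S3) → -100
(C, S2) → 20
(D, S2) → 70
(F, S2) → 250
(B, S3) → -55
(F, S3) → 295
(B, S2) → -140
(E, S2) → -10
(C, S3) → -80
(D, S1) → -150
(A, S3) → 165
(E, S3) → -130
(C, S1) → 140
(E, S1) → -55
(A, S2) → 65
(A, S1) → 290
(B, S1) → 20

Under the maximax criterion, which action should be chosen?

F

Row maxima: A=290, B=20, C=140, D=70, E=-10, F=295
Best best-case = 295 → F.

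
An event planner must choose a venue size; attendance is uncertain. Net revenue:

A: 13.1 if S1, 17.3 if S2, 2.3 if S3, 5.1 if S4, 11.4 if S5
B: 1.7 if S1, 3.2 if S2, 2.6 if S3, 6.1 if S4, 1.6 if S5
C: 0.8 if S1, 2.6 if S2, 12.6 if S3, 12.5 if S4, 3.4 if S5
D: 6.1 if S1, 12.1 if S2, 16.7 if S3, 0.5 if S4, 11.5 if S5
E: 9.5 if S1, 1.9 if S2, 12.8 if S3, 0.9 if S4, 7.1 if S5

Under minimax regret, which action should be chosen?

D

Column bests: S1=13.1, S2=17.3, S3=16.7, S4=12.5, S5=11.5.
A regrets: 0.0, 0.0, 14.4, 7.4, 0.1 → max 14.4
B regrets: 11.4, 14.1, 14.1, 6.4, 9.9 → max 14.1
C regrets: 12.3, 14.7, 4.1, 0.0, 8.1 → max 14.7
D regrets: 7.0, 5.2, 0.0, 12.0, 0.0 → max 12.0
E regrets: 3.6, 15.4, 3.9, 11.6, 4.4 → max 15.4
Smallest max regret = 12.0 → D.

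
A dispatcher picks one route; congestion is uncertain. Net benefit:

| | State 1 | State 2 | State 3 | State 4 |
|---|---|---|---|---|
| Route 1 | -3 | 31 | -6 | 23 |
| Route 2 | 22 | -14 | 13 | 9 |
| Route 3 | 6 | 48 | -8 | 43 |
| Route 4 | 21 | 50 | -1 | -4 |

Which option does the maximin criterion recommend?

Route 4

Row minima: Route 1=-6, Route 2=-14, Route 3=-8, Route 4=-4
Best worst-case = -4 → Route 4.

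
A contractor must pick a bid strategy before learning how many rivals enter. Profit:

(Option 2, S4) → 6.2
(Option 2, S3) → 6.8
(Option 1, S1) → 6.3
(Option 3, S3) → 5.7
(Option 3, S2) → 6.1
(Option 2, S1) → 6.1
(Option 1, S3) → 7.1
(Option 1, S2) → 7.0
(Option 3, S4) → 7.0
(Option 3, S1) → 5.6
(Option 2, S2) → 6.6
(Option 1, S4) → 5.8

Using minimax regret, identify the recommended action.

Column bests: S1=6.3, S2=7.0, S3=7.1, S4=7.0.
Option 1 regrets: 0.0, 0.0, 0.0, 1.2 → max 1.2
Option 2 regrets: 0.2, 0.4, 0.3, 0.8 → max 0.8
Option 3 regrets: 0.7, 0.9, 1.4, 0.0 → max 1.4
Smallest max regret = 0.8 → Option 2.

Option 2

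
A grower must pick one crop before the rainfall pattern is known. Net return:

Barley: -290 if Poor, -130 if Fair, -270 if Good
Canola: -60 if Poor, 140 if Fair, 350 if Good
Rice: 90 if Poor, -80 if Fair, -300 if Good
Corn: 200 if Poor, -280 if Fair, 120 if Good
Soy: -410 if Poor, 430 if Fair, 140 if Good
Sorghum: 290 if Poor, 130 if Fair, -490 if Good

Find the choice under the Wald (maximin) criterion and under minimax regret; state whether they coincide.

Row minima: Barley=-290, Canola=-60, Rice=-300, Corn=-280, Soy=-410, Sorghum=-490
Best worst-case = -60 → Canola.
Column bests: Poor=290, Fair=430, Good=350.
Barley regrets: 580, 560, 620 → max 620
Canola regrets: 350, 290, 0 → max 350
Rice regrets: 200, 510, 650 → max 650
Corn regrets: 90, 710, 230 → max 710
Soy regrets: 700, 0, 210 → max 700
Sorghum regrets: 0, 300, 840 → max 840
Smallest max regret = 350 → Canola.

maximin → Canola; minimax regret → Canola (agree)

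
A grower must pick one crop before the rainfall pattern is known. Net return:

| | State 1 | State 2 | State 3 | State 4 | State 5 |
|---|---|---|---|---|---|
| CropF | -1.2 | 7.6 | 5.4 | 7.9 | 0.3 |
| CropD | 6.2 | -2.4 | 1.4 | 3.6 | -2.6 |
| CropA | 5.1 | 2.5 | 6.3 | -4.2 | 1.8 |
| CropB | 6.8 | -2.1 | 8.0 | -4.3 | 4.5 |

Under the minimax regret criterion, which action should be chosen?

Column bests: State 1=6.8, State 2=7.6, State 3=8.0, State 4=7.9, State 5=4.5.
CropF regrets: 8.0, 0.0, 2.6, 0.0, 4.2 → max 8.0
CropD regrets: 0.6, 10.0, 6.6, 4.3, 7.1 → max 10.0
CropA regrets: 1.7, 5.1, 1.7, 12.1, 2.7 → max 12.1
CropB regrets: 0.0, 9.7, 0.0, 12.2, 0.0 → max 12.2
Smallest max regret = 8.0 → CropF.

CropF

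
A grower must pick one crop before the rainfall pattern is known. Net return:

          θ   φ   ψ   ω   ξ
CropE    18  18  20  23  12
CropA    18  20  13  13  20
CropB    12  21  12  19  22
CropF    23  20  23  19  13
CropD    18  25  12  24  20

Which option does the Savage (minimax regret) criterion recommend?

Column bests: θ=23, φ=25, ψ=23, ω=24, ξ=22.
CropE regrets: 5, 7, 3, 1, 10 → max 10
CropA regrets: 5, 5, 10, 11, 2 → max 11
CropB regrets: 11, 4, 11, 5, 0 → max 11
CropF regrets: 0, 5, 0, 5, 9 → max 9
CropD regrets: 5, 0, 11, 0, 2 → max 11
Smallest max regret = 9 → CropF.

CropF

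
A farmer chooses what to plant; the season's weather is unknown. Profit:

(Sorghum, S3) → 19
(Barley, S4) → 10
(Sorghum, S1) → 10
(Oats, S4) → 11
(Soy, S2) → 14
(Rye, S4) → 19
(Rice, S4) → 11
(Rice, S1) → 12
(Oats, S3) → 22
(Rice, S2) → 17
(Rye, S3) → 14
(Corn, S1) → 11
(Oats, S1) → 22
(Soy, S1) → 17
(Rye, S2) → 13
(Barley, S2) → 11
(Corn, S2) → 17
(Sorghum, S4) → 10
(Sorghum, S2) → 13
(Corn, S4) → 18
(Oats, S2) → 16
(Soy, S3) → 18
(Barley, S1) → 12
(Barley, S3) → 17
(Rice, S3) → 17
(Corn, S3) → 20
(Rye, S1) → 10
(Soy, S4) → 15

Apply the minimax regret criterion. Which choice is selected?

Soy

Column bests: S1=22, S2=17, S3=22, S4=19.
Corn regrets: 11, 0, 2, 1 → max 11
Oats regrets: 0, 1, 0, 8 → max 8
Soy regrets: 5, 3, 4, 4 → max 5
Rice regrets: 10, 0, 5, 8 → max 10
Sorghum regrets: 12, 4, 3, 9 → max 12
Barley regrets: 10, 6, 5, 9 → max 10
Rye regrets: 12, 4, 8, 0 → max 12
Smallest max regret = 5 → Soy.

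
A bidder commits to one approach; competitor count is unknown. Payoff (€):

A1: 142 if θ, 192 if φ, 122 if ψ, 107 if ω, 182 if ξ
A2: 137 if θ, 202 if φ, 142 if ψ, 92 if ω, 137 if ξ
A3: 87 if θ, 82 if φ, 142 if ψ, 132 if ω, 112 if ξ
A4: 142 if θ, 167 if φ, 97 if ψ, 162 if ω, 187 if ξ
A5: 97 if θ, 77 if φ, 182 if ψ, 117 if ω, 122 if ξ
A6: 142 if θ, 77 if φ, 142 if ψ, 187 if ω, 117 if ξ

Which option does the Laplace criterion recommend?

A4

Row averages: A1=149, A2=142, A3=111, A4=151, A5=119, A6=133
Highest average = 151 → A4.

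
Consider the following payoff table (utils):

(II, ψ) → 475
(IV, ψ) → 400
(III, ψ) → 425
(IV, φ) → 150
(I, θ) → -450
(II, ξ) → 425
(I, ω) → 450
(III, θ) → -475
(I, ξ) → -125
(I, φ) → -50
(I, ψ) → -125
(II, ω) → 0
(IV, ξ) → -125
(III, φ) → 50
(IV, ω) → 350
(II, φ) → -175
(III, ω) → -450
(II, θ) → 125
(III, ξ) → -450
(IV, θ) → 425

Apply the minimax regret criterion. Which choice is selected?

II

Column bests: θ=425, φ=150, ψ=475, ω=450, ξ=425.
I regrets: 875, 200, 600, 0, 550 → max 875
II regrets: 300, 325, 0, 450, 0 → max 450
III regrets: 900, 100, 50, 900, 875 → max 900
IV regrets: 0, 0, 75, 100, 550 → max 550
Smallest max regret = 450 → II.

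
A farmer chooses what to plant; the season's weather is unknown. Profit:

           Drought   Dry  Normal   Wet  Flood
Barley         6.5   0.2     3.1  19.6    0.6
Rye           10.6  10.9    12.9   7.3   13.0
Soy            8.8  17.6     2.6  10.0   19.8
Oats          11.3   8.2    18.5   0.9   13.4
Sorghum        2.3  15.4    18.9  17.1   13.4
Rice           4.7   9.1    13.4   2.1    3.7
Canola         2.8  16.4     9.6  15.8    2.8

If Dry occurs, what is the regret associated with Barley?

Best payoff under Dry is 17.6.
Regret = 17.6 − 0.2 = 17.4.

17.4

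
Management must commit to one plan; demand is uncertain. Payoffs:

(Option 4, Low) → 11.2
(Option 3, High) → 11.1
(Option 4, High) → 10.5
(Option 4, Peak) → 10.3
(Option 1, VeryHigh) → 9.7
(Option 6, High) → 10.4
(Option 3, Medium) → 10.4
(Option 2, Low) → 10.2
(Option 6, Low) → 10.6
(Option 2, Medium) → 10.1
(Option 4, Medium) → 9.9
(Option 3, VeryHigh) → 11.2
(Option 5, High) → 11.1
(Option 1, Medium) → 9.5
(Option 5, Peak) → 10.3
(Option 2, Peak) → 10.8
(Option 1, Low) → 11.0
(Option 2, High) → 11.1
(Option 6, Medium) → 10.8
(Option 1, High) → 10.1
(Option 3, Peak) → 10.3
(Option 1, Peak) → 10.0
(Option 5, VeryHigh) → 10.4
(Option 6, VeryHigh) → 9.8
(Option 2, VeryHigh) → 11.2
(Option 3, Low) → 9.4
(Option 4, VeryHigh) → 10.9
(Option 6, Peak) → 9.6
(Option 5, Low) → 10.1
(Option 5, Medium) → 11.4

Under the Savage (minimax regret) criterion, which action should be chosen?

Column bests: Low=11.2, Medium=11.4, High=11.1, VeryHigh=11.2, Peak=10.8.
Option 1 regrets: 0.2, 1.9, 1.0, 1.5, 0.8 → max 1.9
Option 2 regrets: 1.0, 1.3, 0.0, 0.0, 0.0 → max 1.3
Option 3 regrets: 1.8, 1.0, 0.0, 0.0, 0.5 → max 1.8
Option 4 regrets: 0.0, 1.5, 0.6, 0.3, 0.5 → max 1.5
Option 5 regrets: 1.1, 0.0, 0.0, 0.8, 0.5 → max 1.1
Option 6 regrets: 0.6, 0.6, 0.7, 1.4, 1.2 → max 1.4
Smallest max regret = 1.1 → Option 5.

Option 5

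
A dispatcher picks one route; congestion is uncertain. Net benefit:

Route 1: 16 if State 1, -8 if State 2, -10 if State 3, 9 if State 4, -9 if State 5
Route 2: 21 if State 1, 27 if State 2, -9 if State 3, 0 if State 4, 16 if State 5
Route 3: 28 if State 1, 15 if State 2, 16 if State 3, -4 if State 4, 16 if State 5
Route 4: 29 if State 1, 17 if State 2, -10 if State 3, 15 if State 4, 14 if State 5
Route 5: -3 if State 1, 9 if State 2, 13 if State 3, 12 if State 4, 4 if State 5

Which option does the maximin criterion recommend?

Row minima: Route 1=-10, Route 2=-9, Route 3=-4, Route 4=-10, Route 5=-3
Best worst-case = -3 → Route 5.

Route 5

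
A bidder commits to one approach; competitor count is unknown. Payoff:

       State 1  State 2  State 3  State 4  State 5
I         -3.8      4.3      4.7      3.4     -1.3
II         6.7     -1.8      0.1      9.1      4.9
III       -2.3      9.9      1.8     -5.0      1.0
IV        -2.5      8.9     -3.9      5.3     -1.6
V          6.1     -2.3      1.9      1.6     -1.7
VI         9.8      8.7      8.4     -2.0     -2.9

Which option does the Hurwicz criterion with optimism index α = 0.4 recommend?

I: 0.4·4.7 + 0.6·(-3.8) = -0.4
II: 0.4·9.1 + 0.6·(-1.8) = 2.56
III: 0.4·9.9 + 0.6·(-5.0) = 0.96
IV: 0.4·8.9 + 0.6·(-3.9) = 1.22
V: 0.4·6.1 + 0.6·(-2.3) = 1.06
VI: 0.4·9.8 + 0.6·(-2.9) = 2.18
Highest Hurwicz score = 2.56 → II.

II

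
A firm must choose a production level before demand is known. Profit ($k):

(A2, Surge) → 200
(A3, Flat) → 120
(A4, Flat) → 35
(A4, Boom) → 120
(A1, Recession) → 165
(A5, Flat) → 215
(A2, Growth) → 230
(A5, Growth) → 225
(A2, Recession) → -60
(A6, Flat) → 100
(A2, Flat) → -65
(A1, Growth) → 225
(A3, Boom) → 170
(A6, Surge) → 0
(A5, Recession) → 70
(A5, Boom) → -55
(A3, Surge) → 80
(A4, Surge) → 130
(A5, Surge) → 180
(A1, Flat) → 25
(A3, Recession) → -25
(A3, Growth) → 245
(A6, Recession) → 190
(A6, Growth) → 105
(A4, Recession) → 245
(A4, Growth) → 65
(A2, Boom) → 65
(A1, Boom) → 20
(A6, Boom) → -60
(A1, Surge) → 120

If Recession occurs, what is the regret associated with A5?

175

Best payoff under Recession is 245.
Regret = 245 − 70 = 175.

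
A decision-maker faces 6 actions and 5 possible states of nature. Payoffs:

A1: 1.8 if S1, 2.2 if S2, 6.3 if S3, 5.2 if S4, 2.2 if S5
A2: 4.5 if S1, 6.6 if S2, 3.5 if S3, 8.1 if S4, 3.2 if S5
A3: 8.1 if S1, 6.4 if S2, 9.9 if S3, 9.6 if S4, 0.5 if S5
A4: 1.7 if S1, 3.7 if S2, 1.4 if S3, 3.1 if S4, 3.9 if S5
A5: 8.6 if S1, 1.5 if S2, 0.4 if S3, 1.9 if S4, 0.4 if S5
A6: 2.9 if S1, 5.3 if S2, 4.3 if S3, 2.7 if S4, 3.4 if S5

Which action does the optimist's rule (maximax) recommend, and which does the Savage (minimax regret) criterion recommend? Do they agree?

Row maxima: A1=6.3, A2=8.1, A3=9.9, A4=3.9, A5=8.6, A6=5.3
Best best-case = 9.9 → A3.
Column bests: S1=8.6, S2=6.6, S3=9.9, S4=9.6, S5=3.9.
A1 regrets: 6.8, 4.4, 3.6, 4.4, 1.7 → max 6.8
A2 regrets: 4.1, 0.0, 6.4, 1.5, 0.7 → max 6.4
A3 regrets: 0.5, 0.2, 0.0, 0.0, 3.4 → max 3.4
A4 regrets: 6.9, 2.9, 8.5, 6.5, 0.0 → max 8.5
A5 regrets: 0.0, 5.1, 9.5, 7.7, 3.5 → max 9.5
A6 regrets: 5.7, 1.3, 5.6, 6.9, 0.5 → max 6.9
Smallest max regret = 3.4 → A3.

maximax → A3; minimax regret → A3 (agree)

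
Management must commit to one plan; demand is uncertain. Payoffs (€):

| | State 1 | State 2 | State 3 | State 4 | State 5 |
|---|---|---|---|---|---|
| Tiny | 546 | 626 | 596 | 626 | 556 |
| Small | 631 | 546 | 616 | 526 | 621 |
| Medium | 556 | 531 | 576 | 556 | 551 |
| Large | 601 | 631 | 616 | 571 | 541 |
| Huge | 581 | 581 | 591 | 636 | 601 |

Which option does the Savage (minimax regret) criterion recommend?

Column bests: State 1=631, State 2=631, State 3=616, State 4=636, State 5=621.
Tiny regrets: 85, 5, 20, 10, 65 → max 85
Small regrets: 0, 85, 0, 110, 0 → max 110
Medium regrets: 75, 100, 40, 80, 70 → max 100
Large regrets: 30, 0, 0, 65, 80 → max 80
Huge regrets: 50, 50, 25, 0, 20 → max 50
Smallest max regret = 50 → Huge.

Huge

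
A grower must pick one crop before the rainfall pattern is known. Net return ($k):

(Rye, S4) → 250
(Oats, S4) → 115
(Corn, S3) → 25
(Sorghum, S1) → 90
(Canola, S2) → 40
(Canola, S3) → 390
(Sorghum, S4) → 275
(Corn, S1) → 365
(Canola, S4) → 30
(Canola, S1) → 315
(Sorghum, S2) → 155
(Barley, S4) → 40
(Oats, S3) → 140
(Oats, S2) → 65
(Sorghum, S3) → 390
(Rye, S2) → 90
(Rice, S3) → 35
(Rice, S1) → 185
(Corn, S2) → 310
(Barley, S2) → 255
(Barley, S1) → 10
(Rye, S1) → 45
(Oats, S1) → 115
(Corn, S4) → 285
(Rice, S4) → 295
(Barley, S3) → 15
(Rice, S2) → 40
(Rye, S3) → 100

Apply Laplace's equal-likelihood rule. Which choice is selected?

Row averages: Barley=80, Oats=108.75, Rice=138.75, Canola=193.75, Sorghum=227.5, Corn=246.25, Rye=121.25
Highest average = 246.25 → Corn.

Corn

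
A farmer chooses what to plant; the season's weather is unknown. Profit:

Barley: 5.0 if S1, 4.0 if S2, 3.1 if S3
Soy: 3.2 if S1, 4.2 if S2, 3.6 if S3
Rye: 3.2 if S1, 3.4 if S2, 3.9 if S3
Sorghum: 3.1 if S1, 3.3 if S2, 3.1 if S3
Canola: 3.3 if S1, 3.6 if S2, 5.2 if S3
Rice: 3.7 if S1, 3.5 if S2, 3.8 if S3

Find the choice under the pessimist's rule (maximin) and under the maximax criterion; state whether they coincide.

Row minima: Barley=3.1, Soy=3.2, Rye=3.2, Sorghum=3.1, Canola=3.3, Rice=3.5
Best worst-case = 3.5 → Rice.
Row maxima: Barley=5.0, Soy=4.2, Rye=3.9, Sorghum=3.3, Canola=5.2, Rice=3.8
Best best-case = 5.2 → Canola.

maximin → Rice; maximax → Canola (disagree)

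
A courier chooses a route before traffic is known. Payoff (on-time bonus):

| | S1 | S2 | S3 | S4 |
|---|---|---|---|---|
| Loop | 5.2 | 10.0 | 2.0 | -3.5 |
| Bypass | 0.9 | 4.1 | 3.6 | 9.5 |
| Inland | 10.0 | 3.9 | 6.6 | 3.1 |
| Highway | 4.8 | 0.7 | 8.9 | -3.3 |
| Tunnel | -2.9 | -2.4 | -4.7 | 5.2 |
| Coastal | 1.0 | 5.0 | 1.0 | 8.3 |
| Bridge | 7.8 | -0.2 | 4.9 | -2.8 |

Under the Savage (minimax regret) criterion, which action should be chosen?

Column bests: S1=10.0, S2=10.0, S3=8.9, S4=9.5.
Loop regrets: 4.8, 0.0, 6.9, 13.0 → max 13.0
Bypass regrets: 9.1, 5.9, 5.3, 0.0 → max 9.1
Inland regrets: 0.0, 6.1, 2.3, 6.4 → max 6.4
Highway regrets: 5.2, 9.3, 0.0, 12.8 → max 12.8
Tunnel regrets: 12.9, 12.4, 13.6, 4.3 → max 13.6
Coastal regrets: 9.0, 5.0, 7.9, 1.2 → max 9.0
Bridge regrets: 2.2, 10.2, 4.0, 12.3 → max 12.3
Smallest max regret = 6.4 → Inland.

Inland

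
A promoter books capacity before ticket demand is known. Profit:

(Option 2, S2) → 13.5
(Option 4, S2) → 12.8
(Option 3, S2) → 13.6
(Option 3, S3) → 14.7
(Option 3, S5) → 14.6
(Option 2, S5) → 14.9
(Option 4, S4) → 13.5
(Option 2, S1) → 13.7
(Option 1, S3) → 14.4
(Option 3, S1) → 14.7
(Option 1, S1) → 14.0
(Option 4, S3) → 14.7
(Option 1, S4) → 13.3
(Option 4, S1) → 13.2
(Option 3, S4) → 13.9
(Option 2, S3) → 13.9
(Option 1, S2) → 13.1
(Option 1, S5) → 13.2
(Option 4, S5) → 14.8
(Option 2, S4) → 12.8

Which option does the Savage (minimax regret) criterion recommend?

Column bests: S1=14.7, S2=13.6, S3=14.7, S4=13.9, S5=14.9.
Option 1 regrets: 0.7, 0.5, 0.3, 0.6, 1.7 → max 1.7
Option 2 regrets: 1.0, 0.1, 0.8, 1.1, 0.0 → max 1.1
Option 3 regrets: 0.0, 0.0, 0.0, 0.0, 0.3 → max 0.3
Option 4 regrets: 1.5, 0.8, 0.0, 0.4, 0.1 → max 1.5
Smallest max regret = 0.3 → Option 3.

Option 3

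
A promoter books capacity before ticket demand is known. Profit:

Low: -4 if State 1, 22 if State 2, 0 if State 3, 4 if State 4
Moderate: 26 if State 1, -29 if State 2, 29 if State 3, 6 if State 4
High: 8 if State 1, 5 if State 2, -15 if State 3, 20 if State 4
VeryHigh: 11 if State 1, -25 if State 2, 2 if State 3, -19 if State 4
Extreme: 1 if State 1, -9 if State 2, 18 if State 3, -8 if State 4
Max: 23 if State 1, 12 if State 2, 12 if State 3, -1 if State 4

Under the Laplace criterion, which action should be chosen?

Max

Row averages: Low=5.5, Moderate=8, High=4.5, VeryHigh=-7.75, Extreme=0.5, Max=11.5
Highest average = 11.5 → Max.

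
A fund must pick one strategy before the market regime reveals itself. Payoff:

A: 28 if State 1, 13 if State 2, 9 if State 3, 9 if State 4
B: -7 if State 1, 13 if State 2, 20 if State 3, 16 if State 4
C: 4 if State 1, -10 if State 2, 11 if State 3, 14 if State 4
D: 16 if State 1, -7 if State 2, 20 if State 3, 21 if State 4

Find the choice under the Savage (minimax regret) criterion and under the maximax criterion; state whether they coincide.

Column bests: State 1=28, State 2=13, State 3=20, State 4=21.
A regrets: 0, 0, 11, 12 → max 12
B regrets: 35, 0, 0, 5 → max 35
C regrets: 24, 23, 9, 7 → max 24
D regrets: 12, 20, 0, 0 → max 20
Smallest max regret = 12 → A.
Row maxima: A=28, B=20, C=14, D=21
Best best-case = 28 → A.

minimax regret → A; maximax → A (agree)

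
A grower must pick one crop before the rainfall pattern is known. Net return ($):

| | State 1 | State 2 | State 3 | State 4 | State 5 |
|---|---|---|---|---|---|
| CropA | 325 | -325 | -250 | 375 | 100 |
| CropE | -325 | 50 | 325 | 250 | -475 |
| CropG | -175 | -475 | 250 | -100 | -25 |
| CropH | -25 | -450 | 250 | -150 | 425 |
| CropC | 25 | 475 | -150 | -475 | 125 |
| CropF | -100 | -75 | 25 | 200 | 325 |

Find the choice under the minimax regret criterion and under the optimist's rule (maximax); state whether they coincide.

Column bests: State 1=325, State 2=475, State 3=325, State 4=375, State 5=425.
CropA regrets: 0, 800, 575, 0, 325 → max 800
CropE regrets: 650, 425, 0, 125, 900 → max 900
CropG regrets: 500, 950, 75, 475, 450 → max 950
CropH regrets: 350, 925, 75, 525, 0 → max 925
CropC regrets: 300, 0, 475, 850, 300 → max 850
CropF regrets: 425, 550, 300, 175, 100 → max 550
Smallest max regret = 550 → CropF.
Row maxima: CropA=375, CropE=325, CropG=250, CropH=425, CropC=475, CropF=325
Best best-case = 475 → CropC.

minimax regret → CropF; maximax → CropC (disagree)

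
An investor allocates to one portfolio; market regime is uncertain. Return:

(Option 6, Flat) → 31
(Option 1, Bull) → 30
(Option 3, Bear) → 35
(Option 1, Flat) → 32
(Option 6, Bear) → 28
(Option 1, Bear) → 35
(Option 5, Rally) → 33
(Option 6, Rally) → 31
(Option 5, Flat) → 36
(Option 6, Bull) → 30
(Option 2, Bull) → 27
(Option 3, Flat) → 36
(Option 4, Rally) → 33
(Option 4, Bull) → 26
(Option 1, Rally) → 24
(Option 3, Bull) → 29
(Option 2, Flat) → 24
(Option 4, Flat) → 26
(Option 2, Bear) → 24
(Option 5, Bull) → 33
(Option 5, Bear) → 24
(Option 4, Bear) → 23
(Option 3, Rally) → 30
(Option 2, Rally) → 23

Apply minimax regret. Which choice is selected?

Column bests: Bear=35, Flat=36, Bull=33, Rally=33.
Option 1 regrets: 0, 4, 3, 9 → max 9
Option 2 regrets: 11, 12, 6, 10 → max 12
Option 3 regrets: 0, 0, 4, 3 → max 4
Option 4 regrets: 12, 10, 7, 0 → max 12
Option 5 regrets: 11, 0, 0, 0 → max 11
Option 6 regrets: 7, 5, 3, 2 → max 7
Smallest max regret = 4 → Option 3.

Option 3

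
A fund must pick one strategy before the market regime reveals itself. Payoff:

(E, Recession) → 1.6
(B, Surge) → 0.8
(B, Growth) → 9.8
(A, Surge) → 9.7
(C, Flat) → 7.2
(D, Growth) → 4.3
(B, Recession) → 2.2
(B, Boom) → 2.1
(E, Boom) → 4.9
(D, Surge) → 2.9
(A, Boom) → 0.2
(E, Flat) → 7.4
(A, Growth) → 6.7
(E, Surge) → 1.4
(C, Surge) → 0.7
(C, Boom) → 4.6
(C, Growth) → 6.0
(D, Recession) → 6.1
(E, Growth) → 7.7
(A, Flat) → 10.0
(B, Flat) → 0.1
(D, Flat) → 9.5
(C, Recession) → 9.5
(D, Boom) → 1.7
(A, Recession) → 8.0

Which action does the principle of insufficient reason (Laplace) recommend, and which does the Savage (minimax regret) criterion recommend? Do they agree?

Row averages: A=6.92, B=3, C=5.6, D=4.9, E=4.6
Highest average = 6.92 → A.
Column bests: Recession=9.5, Flat=10.0, Growth=9.8, Boom=4.9, Surge=9.7.
A regrets: 1.5, 0.0, 3.1, 4.7, 0.0 → max 4.7
B regrets: 7.3, 9.9, 0.0, 2.8, 8.9 → max 9.9
C regrets: 0.0, 2.8, 3.8, 0.3, 9.0 → max 9.0
D regrets: 3.4, 0.5, 5.5, 3.2, 6.8 → max 6.8
E regrets: 7.9, 2.6, 2.1, 0.0, 8.3 → max 8.3
Smallest max regret = 4.7 → A.

laplace → A; minimax regret → A (agree)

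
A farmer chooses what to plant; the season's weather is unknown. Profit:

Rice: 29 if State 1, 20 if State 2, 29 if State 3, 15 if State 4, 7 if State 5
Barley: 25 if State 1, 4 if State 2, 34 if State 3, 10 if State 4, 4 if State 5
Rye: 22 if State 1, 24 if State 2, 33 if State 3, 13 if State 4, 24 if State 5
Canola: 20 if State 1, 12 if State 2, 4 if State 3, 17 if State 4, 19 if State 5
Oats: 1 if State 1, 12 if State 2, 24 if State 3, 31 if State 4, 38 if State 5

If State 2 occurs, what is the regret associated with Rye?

0

Best payoff under State 2 is 24.
Regret = 24 − 24 = 0.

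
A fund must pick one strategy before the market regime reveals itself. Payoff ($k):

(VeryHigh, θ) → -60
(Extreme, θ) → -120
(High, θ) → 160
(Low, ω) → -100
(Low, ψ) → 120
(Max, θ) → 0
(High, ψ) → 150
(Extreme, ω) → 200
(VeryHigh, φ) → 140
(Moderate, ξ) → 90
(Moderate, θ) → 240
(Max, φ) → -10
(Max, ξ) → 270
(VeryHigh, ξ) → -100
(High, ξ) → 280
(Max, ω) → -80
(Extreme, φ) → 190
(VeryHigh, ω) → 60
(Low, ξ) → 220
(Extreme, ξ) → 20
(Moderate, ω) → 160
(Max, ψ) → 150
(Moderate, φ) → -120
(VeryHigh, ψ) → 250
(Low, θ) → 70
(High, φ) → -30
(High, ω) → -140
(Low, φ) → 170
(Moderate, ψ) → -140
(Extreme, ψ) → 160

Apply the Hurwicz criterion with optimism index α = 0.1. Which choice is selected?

Low: 0.1·220 + 0.9·(-100) = -68
Moderate: 0.1·240 + 0.9·(-140) = -102
High: 0.1·280 + 0.9·(-140) = -98
VeryHigh: 0.1·250 + 0.9·(-100) = -65
Extreme: 0.1·200 + 0.9·(-120) = -88
Max: 0.1·270 + 0.9·(-80) = -45
Highest Hurwicz score = -45 → Max.

Max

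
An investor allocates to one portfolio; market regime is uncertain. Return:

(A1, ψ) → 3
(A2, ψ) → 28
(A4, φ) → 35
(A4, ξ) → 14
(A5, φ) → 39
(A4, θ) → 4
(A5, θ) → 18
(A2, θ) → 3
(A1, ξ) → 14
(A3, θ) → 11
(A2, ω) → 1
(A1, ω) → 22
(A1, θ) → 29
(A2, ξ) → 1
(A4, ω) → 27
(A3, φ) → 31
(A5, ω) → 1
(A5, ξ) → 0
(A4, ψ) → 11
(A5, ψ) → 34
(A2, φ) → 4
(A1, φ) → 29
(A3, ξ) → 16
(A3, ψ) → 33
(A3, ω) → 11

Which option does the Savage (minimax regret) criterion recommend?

A3

Column bests: θ=29, φ=39, ψ=34, ω=27, ξ=16.
A1 regrets: 0, 10, 31, 5, 2 → max 31
A2 regrets: 26, 35, 6, 26, 15 → max 35
A3 regrets: 18, 8, 1, 16, 0 → max 18
A4 regrets: 25, 4, 23, 0, 2 → max 25
A5 regrets: 11, 0, 0, 26, 16 → max 26
Smallest max regret = 18 → A3.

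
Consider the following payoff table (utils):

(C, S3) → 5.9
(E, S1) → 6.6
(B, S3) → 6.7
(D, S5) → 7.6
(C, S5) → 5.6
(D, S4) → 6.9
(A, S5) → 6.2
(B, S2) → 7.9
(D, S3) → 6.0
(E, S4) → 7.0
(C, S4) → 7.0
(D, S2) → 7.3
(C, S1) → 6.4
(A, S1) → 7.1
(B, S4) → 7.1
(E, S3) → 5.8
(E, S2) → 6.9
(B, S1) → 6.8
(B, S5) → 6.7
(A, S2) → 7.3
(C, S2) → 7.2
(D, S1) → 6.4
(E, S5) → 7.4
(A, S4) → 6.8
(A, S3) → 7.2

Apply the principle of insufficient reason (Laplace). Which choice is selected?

Row averages: A=6.92, B=7.04, C=6.42, D=6.84, E=6.74
Highest average = 7.04 → B.

B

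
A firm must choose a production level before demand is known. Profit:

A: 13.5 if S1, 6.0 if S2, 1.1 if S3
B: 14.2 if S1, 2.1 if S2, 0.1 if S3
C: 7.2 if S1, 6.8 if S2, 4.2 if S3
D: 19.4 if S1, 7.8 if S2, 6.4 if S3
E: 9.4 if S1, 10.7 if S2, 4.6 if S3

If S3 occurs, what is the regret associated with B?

Best payoff under S3 is 6.4.
Regret = 6.4 − 0.1 = 6.3.

6.3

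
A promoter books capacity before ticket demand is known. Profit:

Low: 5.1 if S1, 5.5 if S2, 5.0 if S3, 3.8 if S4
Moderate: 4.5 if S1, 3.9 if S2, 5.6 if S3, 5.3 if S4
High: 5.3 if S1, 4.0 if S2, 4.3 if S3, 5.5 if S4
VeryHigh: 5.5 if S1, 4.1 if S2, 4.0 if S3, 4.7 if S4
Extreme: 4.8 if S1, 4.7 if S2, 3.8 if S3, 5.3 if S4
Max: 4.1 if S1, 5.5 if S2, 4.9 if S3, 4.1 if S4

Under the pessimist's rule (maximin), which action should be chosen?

Max

Row minima: Low=3.8, Moderate=3.9, High=4.0, VeryHigh=4.0, Extreme=3.8, Max=4.1
Best worst-case = 4.1 → Max.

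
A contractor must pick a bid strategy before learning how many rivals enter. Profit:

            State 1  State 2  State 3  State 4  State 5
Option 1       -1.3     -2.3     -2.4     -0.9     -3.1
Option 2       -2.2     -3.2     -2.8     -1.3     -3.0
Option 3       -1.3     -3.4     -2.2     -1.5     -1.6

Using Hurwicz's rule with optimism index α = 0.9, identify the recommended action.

Option 1

Option 1: 0.9·(-0.9) + 0.1·(-3.1) = -1.12
Option 2: 0.9·(-1.3) + 0.1·(-3.2) = -1.49
Option 3: 0.9·(-1.3) + 0.1·(-3.4) = -1.51
Highest Hurwicz score = -1.12 → Option 1.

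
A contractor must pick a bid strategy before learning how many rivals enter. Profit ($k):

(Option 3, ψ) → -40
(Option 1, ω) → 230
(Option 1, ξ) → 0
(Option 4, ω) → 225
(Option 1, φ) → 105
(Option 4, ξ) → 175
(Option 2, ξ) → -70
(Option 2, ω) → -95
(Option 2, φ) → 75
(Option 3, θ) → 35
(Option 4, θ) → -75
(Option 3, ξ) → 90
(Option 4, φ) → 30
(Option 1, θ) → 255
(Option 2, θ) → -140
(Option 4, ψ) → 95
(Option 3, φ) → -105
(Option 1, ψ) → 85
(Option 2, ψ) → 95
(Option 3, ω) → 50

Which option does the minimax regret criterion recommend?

Column bests: θ=255, φ=105, ψ=95, ω=230, ξ=175.
Option 1 regrets: 0, 0, 10, 0, 175 → max 175
Option 2 regrets: 395, 30, 0, 325, 245 → max 395
Option 3 regrets: 220, 210, 135, 180, 85 → max 220
Option 4 regrets: 330, 75, 0, 5, 0 → max 330
Smallest max regret = 175 → Option 1.

Option 1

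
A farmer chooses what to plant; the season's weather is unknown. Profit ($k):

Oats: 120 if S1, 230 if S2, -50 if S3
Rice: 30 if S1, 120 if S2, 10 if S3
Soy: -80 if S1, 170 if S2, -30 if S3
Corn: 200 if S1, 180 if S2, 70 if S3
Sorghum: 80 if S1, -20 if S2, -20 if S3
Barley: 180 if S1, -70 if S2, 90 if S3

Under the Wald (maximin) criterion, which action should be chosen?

Row minima: Oats=-50, Rice=10, Soy=-80, Corn=70, Sorghum=-20, Barley=-70
Best worst-case = 70 → Corn.

Corn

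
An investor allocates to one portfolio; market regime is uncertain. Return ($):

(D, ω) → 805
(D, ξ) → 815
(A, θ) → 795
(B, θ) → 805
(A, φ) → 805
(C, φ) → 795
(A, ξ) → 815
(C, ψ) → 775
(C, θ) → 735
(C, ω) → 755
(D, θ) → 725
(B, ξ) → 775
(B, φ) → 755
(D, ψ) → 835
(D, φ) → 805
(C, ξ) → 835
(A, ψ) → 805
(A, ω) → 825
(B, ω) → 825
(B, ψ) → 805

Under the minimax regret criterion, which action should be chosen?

A

Column bests: θ=805, φ=805, ψ=835, ω=825, ξ=835.
A regrets: 10, 0, 30, 0, 20 → max 30
B regrets: 0, 50, 30, 0, 60 → max 60
C regrets: 70, 10, 60, 70, 0 → max 70
D regrets: 80, 0, 0, 20, 20 → max 80
Smallest max regret = 30 → A.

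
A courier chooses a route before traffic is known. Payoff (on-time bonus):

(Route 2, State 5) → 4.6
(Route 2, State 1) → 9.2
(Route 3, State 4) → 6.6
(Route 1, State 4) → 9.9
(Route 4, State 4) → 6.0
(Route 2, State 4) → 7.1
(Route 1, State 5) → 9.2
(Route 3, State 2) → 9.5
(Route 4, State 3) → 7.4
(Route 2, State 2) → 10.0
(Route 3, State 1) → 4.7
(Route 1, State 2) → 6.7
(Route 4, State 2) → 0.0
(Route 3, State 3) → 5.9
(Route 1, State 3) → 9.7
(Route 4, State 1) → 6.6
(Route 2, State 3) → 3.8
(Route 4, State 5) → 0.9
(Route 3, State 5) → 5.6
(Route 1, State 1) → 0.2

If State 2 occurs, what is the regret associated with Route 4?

10.0

Best payoff under State 2 is 10.0.
Regret = 10.0 − 0.0 = 10.0.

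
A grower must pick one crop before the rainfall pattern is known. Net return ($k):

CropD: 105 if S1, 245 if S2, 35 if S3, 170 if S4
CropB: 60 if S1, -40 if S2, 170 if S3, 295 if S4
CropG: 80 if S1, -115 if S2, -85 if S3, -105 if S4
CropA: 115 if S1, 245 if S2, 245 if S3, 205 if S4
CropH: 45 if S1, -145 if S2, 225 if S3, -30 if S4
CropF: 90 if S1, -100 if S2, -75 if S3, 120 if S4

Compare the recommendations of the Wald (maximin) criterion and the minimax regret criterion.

maximin → CropA; minimax regret → CropA (agree)

Row minima: CropD=35, CropB=-40, CropG=-115, CropA=115, CropH=-145, CropF=-100
Best worst-case = 115 → CropA.
Column bests: S1=115, S2=245, S3=245, S4=295.
CropD regrets: 10, 0, 210, 125 → max 210
CropB regrets: 55, 285, 75, 0 → max 285
CropG regrets: 35, 360, 330, 400 → max 400
CropA regrets: 0, 0, 0, 90 → max 90
CropH regrets: 70, 390, 20, 325 → max 390
CropF regrets: 25, 345, 320, 175 → max 345
Smallest max regret = 90 → CropA.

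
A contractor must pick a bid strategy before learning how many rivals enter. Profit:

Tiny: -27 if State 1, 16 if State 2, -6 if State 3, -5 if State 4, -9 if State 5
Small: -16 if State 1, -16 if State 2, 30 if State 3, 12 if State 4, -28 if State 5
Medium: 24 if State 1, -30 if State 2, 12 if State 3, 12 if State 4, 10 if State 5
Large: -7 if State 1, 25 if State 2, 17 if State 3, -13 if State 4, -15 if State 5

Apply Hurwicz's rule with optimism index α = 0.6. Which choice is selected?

Tiny: 0.6·16 + 0.4·(-27) = -1.2
Small: 0.6·30 + 0.4·(-28) = 6.8
Medium: 0.6·24 + 0.4·(-30) = 2.4
Large: 0.6·25 + 0.4·(-15) = 9
Highest Hurwicz score = 9 → Large.

Large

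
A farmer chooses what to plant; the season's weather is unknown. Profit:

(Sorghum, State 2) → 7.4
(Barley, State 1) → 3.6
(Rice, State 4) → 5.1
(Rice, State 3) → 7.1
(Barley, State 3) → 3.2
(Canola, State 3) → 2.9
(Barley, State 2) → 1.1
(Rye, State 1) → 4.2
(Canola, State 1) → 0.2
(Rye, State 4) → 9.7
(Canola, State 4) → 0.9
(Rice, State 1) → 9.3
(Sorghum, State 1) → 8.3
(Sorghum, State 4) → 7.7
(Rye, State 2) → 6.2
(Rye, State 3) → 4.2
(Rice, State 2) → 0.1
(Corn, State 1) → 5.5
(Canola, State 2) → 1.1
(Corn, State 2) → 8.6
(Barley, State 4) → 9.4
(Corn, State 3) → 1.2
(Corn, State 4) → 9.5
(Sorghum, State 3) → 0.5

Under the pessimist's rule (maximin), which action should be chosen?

Rye

Row minima: Rye=4.2, Corn=1.2, Canola=0.2, Rice=0.1, Barley=1.1, Sorghum=0.5
Best worst-case = 4.2 → Rye.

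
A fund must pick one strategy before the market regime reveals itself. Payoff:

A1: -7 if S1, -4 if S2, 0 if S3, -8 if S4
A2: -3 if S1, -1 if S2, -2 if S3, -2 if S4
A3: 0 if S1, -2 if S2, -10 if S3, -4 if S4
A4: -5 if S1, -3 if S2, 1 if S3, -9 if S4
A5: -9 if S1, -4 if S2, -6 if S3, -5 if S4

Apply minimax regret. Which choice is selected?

A2

Column bests: S1=0, S2=-1, S3=1, S4=-2.
A1 regrets: 7, 3, 1, 6 → max 7
A2 regrets: 3, 0, 3, 0 → max 3
A3 regrets: 0, 1, 11, 2 → max 11
A4 regrets: 5, 2, 0, 7 → max 7
A5 regrets: 9, 3, 7, 3 → max 9
Smallest max regret = 3 → A2.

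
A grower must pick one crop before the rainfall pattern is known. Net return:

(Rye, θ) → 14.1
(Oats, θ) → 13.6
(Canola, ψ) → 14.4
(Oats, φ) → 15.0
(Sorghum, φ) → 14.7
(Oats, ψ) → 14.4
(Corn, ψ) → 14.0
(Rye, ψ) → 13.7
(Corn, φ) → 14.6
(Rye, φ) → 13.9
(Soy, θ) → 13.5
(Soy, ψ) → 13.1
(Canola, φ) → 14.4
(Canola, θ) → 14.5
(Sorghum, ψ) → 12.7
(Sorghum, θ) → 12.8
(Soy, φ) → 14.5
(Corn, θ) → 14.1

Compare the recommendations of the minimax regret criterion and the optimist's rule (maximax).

Column bests: θ=14.5, φ=15.0, ψ=14.4.
Rye regrets: 0.4, 1.1, 0.7 → max 1.1
Sorghum regrets: 1.7, 0.3, 1.7 → max 1.7
Soy regrets: 1.0, 0.5, 1.3 → max 1.3
Corn regrets: 0.4, 0.4, 0.4 → max 0.4
Oats regrets: 0.9, 0.0, 0.0 → max 0.9
Canola regrets: 0.0, 0.6, 0.0 → max 0.6
Smallest max regret = 0.4 → Corn.
Row maxima: Rye=14.1, Sorghum=14.7, Soy=14.5, Corn=14.6, Oats=15.0, Canola=14.5
Best best-case = 15.0 → Oats.

minimax regret → Corn; maximax → Oats (disagree)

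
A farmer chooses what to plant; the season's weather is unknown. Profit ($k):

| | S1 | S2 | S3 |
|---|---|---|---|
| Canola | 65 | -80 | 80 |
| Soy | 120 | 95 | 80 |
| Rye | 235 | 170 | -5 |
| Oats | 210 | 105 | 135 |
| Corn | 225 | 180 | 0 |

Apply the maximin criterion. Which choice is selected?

Row minima: Canola=-80, Soy=80, Rye=-5, Oats=105, Corn=0
Best worst-case = 105 → Oats.

Oats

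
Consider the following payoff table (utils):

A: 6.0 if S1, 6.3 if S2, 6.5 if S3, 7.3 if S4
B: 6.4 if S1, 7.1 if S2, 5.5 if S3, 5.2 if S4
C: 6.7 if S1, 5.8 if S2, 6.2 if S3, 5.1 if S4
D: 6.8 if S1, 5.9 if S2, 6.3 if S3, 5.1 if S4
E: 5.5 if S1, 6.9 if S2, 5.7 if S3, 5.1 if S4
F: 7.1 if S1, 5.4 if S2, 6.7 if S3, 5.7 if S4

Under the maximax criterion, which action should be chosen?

Row maxima: A=7.3, B=7.1, C=6.7, D=6.8, E=6.9, F=7.1
Best best-case = 7.3 → A.

A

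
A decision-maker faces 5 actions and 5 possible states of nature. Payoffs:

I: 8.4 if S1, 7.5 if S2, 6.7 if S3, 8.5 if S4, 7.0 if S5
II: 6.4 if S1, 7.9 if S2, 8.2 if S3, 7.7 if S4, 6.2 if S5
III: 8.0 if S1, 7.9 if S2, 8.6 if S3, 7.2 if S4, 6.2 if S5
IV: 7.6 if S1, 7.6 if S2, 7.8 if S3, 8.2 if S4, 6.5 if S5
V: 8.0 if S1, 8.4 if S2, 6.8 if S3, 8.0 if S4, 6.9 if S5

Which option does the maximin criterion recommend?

V

Row minima: I=6.7, II=6.2, III=6.2, IV=6.5, V=6.8
Best worst-case = 6.8 → V.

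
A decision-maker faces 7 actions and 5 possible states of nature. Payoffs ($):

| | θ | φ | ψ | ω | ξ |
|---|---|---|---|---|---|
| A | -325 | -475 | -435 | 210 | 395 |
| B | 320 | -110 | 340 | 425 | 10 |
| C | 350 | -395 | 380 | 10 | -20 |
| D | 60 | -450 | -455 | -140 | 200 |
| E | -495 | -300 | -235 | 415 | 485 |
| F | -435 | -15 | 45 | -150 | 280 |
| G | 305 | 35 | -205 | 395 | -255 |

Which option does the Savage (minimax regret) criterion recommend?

Column bests: θ=350, φ=35, ψ=380, ω=425, ξ=485.
A regrets: 675, 510, 815, 215, 90 → max 815
B regrets: 30, 145, 40, 0, 475 → max 475
C regrets: 0, 430, 0, 415, 505 → max 505
D regrets: 290, 485, 835, 565, 285 → max 835
E regrets: 845, 335, 615, 10, 0 → max 845
F regrets: 785, 50, 335, 575, 205 → max 785
G regrets: 45, 0, 585, 30, 740 → max 740
Smallest max regret = 475 → B.

B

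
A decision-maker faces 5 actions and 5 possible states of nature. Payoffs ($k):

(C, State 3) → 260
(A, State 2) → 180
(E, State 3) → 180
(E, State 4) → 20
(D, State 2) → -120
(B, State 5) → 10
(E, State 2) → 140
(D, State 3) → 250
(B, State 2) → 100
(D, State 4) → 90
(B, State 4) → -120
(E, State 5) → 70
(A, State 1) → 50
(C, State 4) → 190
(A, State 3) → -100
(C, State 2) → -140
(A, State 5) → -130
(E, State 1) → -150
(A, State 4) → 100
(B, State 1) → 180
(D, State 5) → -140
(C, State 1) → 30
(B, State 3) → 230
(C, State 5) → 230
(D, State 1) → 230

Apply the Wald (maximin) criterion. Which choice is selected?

B

Row minima: A=-130, B=-120, C=-140, D=-140, E=-150
Best worst-case = -120 → B.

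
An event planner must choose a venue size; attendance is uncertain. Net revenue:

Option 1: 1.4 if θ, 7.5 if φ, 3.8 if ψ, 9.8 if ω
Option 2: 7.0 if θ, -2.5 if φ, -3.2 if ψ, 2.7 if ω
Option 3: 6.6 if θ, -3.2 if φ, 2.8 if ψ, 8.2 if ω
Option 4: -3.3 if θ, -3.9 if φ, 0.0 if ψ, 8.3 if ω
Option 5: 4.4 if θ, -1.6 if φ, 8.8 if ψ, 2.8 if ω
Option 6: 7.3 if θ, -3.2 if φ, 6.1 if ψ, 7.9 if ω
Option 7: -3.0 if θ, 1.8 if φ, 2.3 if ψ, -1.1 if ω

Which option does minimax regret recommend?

Option 1

Column bests: θ=7.3, φ=7.5, ψ=8.8, ω=9.8.
Option 1 regrets: 5.9, 0.0, 5.0, 0.0 → max 5.9
Option 2 regrets: 0.3, 10.0, 12.0, 7.1 → max 12.0
Option 3 regrets: 0.7, 10.7, 6.0, 1.6 → max 10.7
Option 4 regrets: 10.6, 11.4, 8.8, 1.5 → max 11.4
Option 5 regrets: 2.9, 9.1, 0.0, 7.0 → max 9.1
Option 6 regrets: 0.0, 10.7, 2.7, 1.9 → max 10.7
Option 7 regrets: 10.3, 5.7, 6.5, 10.9 → max 10.9
Smallest max regret = 5.9 → Option 1.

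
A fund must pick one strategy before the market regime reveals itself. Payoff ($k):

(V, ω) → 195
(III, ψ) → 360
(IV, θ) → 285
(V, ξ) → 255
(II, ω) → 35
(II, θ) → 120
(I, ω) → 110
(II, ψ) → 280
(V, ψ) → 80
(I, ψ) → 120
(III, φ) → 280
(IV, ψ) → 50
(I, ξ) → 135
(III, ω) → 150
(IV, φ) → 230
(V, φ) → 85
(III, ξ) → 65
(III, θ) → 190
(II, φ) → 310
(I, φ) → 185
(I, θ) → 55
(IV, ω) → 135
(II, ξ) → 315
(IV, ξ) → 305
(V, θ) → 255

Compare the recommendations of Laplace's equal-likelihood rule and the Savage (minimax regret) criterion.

Row averages: I=121, II=212, III=209, IV=201, V=174
Highest average = 212 → II.
Column bests: θ=285, φ=310, ψ=360, ω=195, ξ=315.
I regrets: 230, 125, 240, 85, 180 → max 240
II regrets: 165, 0, 80, 160, 0 → max 165
III regrets: 95, 30, 0, 45, 250 → max 250
IV regrets: 0, 80, 310, 60, 10 → max 310
V regrets: 30, 225, 280, 0, 60 → max 280
Smallest max regret = 165 → II.

laplace → II; minimax regret → II (agree)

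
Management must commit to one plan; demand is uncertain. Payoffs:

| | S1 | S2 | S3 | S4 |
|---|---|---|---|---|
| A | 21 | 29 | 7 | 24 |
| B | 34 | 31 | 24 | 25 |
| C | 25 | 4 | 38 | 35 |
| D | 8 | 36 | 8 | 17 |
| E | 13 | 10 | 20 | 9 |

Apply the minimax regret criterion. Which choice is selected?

Column bests: S1=34, S2=36, S3=38, S4=35.
A regrets: 13, 7, 31, 11 → max 31
B regrets: 0, 5, 14, 10 → max 14
C regrets: 9, 32, 0, 0 → max 32
D regrets: 26, 0, 30, 18 → max 30
E regrets: 21, 26, 18, 26 → max 26
Smallest max regret = 14 → B.

B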